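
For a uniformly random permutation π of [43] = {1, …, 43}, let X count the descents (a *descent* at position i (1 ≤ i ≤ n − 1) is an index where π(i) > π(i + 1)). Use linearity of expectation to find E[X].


Write X = Σ X_I over i = 1, …, 42, with X_I the indicator of one descent.
There are 42 indicators.
For each fixed i, the pair (π(i), π(i+1)) is a uniformly random ordered pair of distinct values from {1, …, 43}; by symmetry P[π(i) > π(i+1)] = 1/2.
By linearity: E[X] = 42 · (1/2) = (43 − 1) · (1/2) = 21 ≈ 21.0000.

E[X] = 21 = 21.0000.


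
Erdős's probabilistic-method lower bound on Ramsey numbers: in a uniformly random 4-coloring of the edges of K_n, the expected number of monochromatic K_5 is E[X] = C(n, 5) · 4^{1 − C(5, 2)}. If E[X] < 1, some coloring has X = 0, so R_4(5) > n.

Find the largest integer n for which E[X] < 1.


We need C(n, 5) · 4^{1 − 10} < 1, i.e. C(n, 5) < 4^{10 − 1} = 262144.
Check values of n near the boundary:
  n = 31: C(31, 5) = 169911; 169911 < 262144? YES
  n = 32: C(32, 5) = 201376; 201376 < 262144? YES
  n = 33: C(33, 5) = 237336; 237336 < 262144? YES
  n = 34: C(34, 5) = 278256; 278256 < 262144? NO
The largest n with C(n, 5) < 262144 is n = 33 (where E[X] = 29667/32768 ≈ 0.90536). Hence R_4(5) > 33, i.e. R_4(5) ≥ 34.

Largest n = 33; hence R_4(5) > 33.


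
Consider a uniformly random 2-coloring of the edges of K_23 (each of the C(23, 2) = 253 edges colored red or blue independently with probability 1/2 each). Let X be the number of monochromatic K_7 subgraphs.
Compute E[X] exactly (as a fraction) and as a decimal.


Let X = Σ_S X_S over the C(23, 7) = 245157 subsets S of size 7, where X_S = 1 if the K_7 on S is monochromatic.
For a fixed S, the K_7 on S has C(7, 2) = 21 edges. P[all 21 edges red] = (1/2)^21, and likewise for blue, so P[monochromatic] = 2·(1/2)^21 = 2^{1 − 21} = 1/1048576.
By linearity: E[X] = C(23, 7) · 2^{1 − 21} = 245157 · 1/1048576 = 245157/1048576.
Numerically: E[X] ≈ 0.2338.

E[X] = C(23,7)·2^(1−C(7,2)) = 245157/1048576 ≈ 0.2338.


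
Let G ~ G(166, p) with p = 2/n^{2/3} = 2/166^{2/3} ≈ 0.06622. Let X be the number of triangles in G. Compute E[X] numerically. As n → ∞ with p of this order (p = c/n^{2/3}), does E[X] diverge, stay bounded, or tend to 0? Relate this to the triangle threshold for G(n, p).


Number of potential triangles: C(166, 3) = 748660.
Each occurs with probability p³ ≈ (0.06622)³ ≈ 2.903179e-04.
By linearity: E[X] = C(166, 3)·p³ ≈ 748660 · 2.903179e-04 ≈ 217.3494.
Since α = 2/3 < 1, p = c/n^{2/3} ≫ 1/n is above the triangle threshold p ~ 1/n. Asymptotically E[X] ~ (c³/6)·n^{3(1−α)} = (2³/6)·n^{1} → ∞; triangles are abundant w.h.p.

E[X] ≈ 217.3494; in regime p = Θ(1/n^{2/3}) E[X] diverges (above the triangle threshold p ~ 1/n).


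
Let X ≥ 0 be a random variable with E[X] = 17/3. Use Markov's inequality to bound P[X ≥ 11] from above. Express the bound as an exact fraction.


μ = E[X] = 17/3, a = 11.
Markov: P[X ≥ 11] ≤ μ/a = (17/3)/11 = 17/33.
Numerically: ≈ 0.5152.
(Since a = 11 > μ = 5.6667, the bound 17/33 is < 1 and informative.)

P[X ≥ 11] ≤ 17/33 ≈ 0.5152.


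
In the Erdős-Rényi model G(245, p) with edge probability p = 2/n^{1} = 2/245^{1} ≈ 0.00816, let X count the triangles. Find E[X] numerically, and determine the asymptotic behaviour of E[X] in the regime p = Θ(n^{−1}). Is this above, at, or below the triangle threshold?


Number of potential triangles: C(245, 3) = 2421090.
Each occurs with probability p³ ≈ (0.00816)³ ≈ 5.43991e-07.
By linearity: E[X] = C(245, 3)·p³ ≈ 2421090 · 5.43991e-07 ≈ 1.317.
Here α = 1, so p = 2/n is exactly at the triangle threshold p ~ 1/n. Asymptotically E[X] → c³/6 = 2³/6 = 4/3 ≈ 1.333, a bounded constant. In this regime the triangle count is asymptotically Poisson(c³/6).

E[X] ≈ 1.317; in regime p = Θ(1/n^{1}) E[X] stays bounded (at the triangle threshold p ~ 1/n).


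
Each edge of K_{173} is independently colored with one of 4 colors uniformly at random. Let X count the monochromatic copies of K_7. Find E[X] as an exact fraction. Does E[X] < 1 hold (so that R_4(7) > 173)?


E[X] = C(173, 7) · 4^{1 − 21} = 813769676772 · 4^{−20} = 813769676772/1099511627776.
As a reduced fraction: E[X] = 203442419193/274877906944 ≈ 0.7401.
Is E[X] < 1? YES.
Since E[X] < 1, there exists a 4-coloring of K_{173} with no monochromatic K_7; hence R_4(7) > 173.

E[X] = 203442419193/274877906944 ≈ 0.7401; E[X] < 1, so R_4(7) > 173.


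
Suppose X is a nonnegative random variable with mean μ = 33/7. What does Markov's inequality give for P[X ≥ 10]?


μ = E[X] = 33/7, a = 10.
Markov: P[X ≥ 10] ≤ μ/a = (33/7)/10 = 33/70.
Numerically: ≈ 0.4714.
(Since a = 10 > μ = 4.7143, the bound 33/70 is < 1 and informative.)

P[X ≥ 10] ≤ 33/70 ≈ 0.4714.


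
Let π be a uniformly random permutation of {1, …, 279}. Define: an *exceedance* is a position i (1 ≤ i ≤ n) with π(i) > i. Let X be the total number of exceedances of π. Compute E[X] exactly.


Write X = Σ_{i=1}^{279} X_i, where X_i = 1_{π(i) > i}.
For each fixed i, π(i) is uniform over {1, …, 279} (marginal of a uniform permutation), so P[π(i) > i] = (n − i)/n. Summing: Σ_{i=1}^{279} (n − i)/n = (0 + 1 + … + 278)/279 = 279(279 − 1)/(2·279) = (279 − 1)/2.
Hence E[X] = Σ_{i=1}^{279} (279 − i)/279 = 139 ≈ 139.000.

E[X] = 139 = 139.000.


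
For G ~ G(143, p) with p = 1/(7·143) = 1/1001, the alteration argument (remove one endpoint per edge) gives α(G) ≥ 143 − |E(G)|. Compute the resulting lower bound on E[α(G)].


E[|E(G)|] = C(143, 2)·p = 10153 · (1/1001) = 71/7.
E[α(G)] ≥ n − E[|E(G)|] = 143 − 71/7 = 930/7.
Numerically: ≈ 132.85714.
(This is only a lower bound; the true E[α(G)] may be larger.)

E[α(G)] ≥ 930/7 ≈ 132.85714.


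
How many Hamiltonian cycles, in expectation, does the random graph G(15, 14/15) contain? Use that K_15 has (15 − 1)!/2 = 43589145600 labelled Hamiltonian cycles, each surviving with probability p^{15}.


K_15 has (15 − 1)!/2 = 43589145600 labelled Hamiltonian cycles.
For each such Hamiltonian cycle H, let X_H = 1 if all 15 edges of H are present in G. Then P[X_H = 1] = p^{15} = (14/15)^{15} = 155568095557812224/437893890380859375.
By linearity: E[X] = Σ_H E[X_H] = 43589145600 · p^{15} = 43589145600 · 155568095557812224/437893890380859375 = 1116227221067356419653632/72081298828125.
Numerically: E[X] ≈ 1.55e+10.

E[X] = 43589145600 · (14/15)^{15} = 1116227221067356419653632/72081298828125 ≈ 1.55e+10.


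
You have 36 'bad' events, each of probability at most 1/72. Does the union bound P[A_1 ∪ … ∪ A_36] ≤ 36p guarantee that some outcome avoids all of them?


Union bound: P[∪_{i=1}^{36} A_i] ≤ Σ_i P[A_i] ≤ 36·p = 36·(1/72) = 1/2.
Numerically: 1/2 ≈ 0.500.
Is 1/2 < 1? YES.
Since P[∪ A_i] ≤ 1/2 < 1, the complement has P[∩ A_i^c] ≥ 1 − 1/2 = 1/2 > 0, so some outcome avoids every A_i.

36·p = 1/2 ≈ 0.500; existence CERTIFIED by the union bound.


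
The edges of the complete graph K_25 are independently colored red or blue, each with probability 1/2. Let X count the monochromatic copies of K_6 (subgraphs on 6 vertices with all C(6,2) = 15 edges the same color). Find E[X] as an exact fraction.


Let X = Σ_S X_S over the C(25, 6) = 177100 subsets S of size 6, where X_S = 1 if the K_6 on S is monochromatic.
For a fixed S, the K_6 on S has C(6, 2) = 15 edges. P[all 15 edges red] = (1/2)^15, and likewise for blue, so P[monochromatic] = 2·(1/2)^15 = 2^{1 − 15} = 1/16384.
By linearity of expectation: E[X] = C(25, 6) · 2^{1 − 15} = 177100 · 1/16384 = 44275/4096.
Numerically: E[X] ≈ 10.8093.

E[X] = C(25,6)·2^(1−C(6,2)) = 44275/4096 ≈ 10.8093.


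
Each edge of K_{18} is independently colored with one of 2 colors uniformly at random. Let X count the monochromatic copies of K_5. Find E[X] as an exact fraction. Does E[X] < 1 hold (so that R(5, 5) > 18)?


E[X] = C(18, 5) · 2^{1 − 10} = 8568 · 2^{−9} = 8568/512.
As a reduced fraction: E[X] = 1071/64 ≈ 16.734375.
Is E[X] < 1? NO.
Since E[X] ≥ 1, the first-moment bound is inconclusive at n = 18; it does NOT by itself certify R(5, 5) > 18.

E[X] = 1071/64 ≈ 16.734375; E[X] ≥ 1; first-moment method inconclusive here.


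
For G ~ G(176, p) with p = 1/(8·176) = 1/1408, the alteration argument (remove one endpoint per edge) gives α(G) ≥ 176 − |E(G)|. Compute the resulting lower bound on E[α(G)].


E[|E(G)|] = C(176, 2)·p = 15400 · (1/1408) = 175/16.
E[α(G)] ≥ n − E[|E(G)|] = 176 − 175/16 = 2641/16.
Numerically: ≈ 165.0625.
(This is only a lower bound; the true E[α(G)] may be larger.)

E[α(G)] ≥ 2641/16 ≈ 165.0625.


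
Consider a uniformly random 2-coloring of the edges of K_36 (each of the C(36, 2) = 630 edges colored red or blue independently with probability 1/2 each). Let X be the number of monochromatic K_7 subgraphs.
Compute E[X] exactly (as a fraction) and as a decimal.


Let X = Σ_S X_S over the C(36, 7) = 8347680 subsets S of size 7, where X_S = 1 if the K_7 on S is monochromatic.
For a fixed S, the K_7 on S has C(7, 2) = 21 edges. P[all 21 edges red] = (1/2)^21, and likewise for blue, so P[monochromatic] = 2·(1/2)^21 = 2^{1 − 21} = 1/1048576.
By linearity: E[X] = C(36, 7) · 2^{1 − 21} = 8347680 · 1/1048576 = 260865/32768.
Numerically: E[X] ≈ 7.960968.

E[X] = C(36,7)·2^(1−C(7,2)) = 260865/32768 ≈ 7.960968.


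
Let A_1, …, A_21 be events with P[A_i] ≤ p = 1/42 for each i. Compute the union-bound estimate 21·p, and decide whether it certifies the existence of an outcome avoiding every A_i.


Union bound: P[∪_{i=1}^{21} A_i] ≤ Σ_i P[A_i] ≤ 21·p = 21·(1/42) = 1/2.
Numerically: 1/2 ≈ 0.50000.
Is 1/2 < 1? YES.
Since P[∪ A_i] ≤ 1/2 < 1, the complement has P[∩ A_i^c] ≥ 1 − 1/2 = 1/2 > 0, so some outcome avoids every A_i.

21·p = 1/2 ≈ 0.50000; existence CERTIFIED by the union bound.


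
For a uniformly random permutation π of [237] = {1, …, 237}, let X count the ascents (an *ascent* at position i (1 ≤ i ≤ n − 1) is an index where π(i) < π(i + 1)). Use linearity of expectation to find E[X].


Write X = Σ X_I over i = 1, …, 236, with X_I the indicator of one ascent.
There are 236 indicators.
For each fixed i, the pair (π(i), π(i+1)) is a uniformly random ordered pair of distinct values from {1, …, 237}; by symmetry P[π(i) < π(i+1)] = 1/2.
By linearity: E[X] = 236 · (1/2) = (237 − 1) · (1/2) = 118 ≈ 118.0000.

E[X] = 118 = 118.0000.


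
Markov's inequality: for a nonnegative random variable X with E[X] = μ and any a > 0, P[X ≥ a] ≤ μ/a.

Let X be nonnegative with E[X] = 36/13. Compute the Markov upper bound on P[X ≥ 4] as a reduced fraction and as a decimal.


μ = E[X] = 36/13, a = 4.
Markov: P[X ≥ 4] ≤ μ/a = (36/13)/4 = 9/13.
Numerically: ≈ 0.69231.
(Since a = 4 > μ = 2.76923, the bound 9/13 is < 1 and informative.)

P[X ≥ 4] ≤ 9/13 ≈ 0.69231.


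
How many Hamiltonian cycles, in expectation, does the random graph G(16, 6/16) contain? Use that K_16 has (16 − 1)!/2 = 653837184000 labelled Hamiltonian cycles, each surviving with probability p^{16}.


K_16 has (16 − 1)!/2 = 653837184000 labelled Hamiltonian cycles.
For each such Hamiltonian cycle H, let X_H = 1 if all 16 edges of H are present in G. Then P[X_H = 1] = p^{16} = (3/8)^{16} = 43046721/281474976710656.
By linearity of expectation: E[X] = Σ_H E[X_H] = 653837184000 · p^{16} = 653837184000 · 43046721/281474976710656 = 27485885585032875/274877906944.
Numerically: E[X] ≈ 1e+05.

E[X] = 653837184000 · (3/8)^{16} = 27485885585032875/274877906944 ≈ 1e+05.


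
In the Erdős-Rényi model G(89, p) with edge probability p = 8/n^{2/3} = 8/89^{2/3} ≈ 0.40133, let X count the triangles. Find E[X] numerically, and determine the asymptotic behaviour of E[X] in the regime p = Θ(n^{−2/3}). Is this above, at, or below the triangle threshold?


Number of potential triangles: C(89, 3) = 113564.
Each occurs with probability p³ ≈ (0.40133)³ ≈ 6.4638303e-02.
By linearity: E[X] = C(89, 3)·p³ ≈ 113564 · 6.4638303e-02 ≈ 7340.58427.
Since α = 2/3 < 1, p = c/n^{2/3} ≫ 1/n is above the triangle threshold p ~ 1/n. Asymptotically E[X] ~ (c³/6)·n^{3(1−α)} = (8³/6)·n^{1} → ∞; triangles are abundant w.h.p.

E[X] ≈ 7340.58427; in regime p = Θ(1/n^{2/3}) E[X] diverges (above the triangle threshold p ~ 1/n).


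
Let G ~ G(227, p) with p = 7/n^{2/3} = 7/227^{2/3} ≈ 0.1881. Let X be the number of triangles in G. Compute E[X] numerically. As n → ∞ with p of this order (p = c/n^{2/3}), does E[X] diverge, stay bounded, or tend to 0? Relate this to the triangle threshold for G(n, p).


Number of potential triangles: C(227, 3) = 1923825.
Each occurs with probability p³ ≈ (0.1881)³ ≈ 6.656446e-03.
By linearity: E[X] = C(227, 3)·p³ ≈ 1923825 · 6.656446e-03 ≈ 12805.8370.
Since α = 2/3 < 1, p = c/n^{2/3} ≫ 1/n is above the triangle threshold p ~ 1/n. Asymptotically E[X] ~ (c³/6)·n^{3(1−α)} = (7³/6)·n^{1} → ∞; triangles are abundant w.h.p.

E[X] ≈ 12805.8370; in regime p = Θ(1/n^{2/3}) E[X] diverges (above the triangle threshold p ~ 1/n).


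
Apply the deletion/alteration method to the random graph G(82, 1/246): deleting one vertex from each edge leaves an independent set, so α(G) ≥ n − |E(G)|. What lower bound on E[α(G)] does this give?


E[|E(G)|] = C(82, 2)·p = 3321 · (1/246) = 27/2.
E[α(G)] ≥ n − E[|E(G)|] = 82 − 27/2 = 137/2.
Numerically: ≈ 68.50000.
(This is only a lower bound; the true E[α(G)] may be larger.)

E[α(G)] ≥ 137/2 ≈ 68.50000.


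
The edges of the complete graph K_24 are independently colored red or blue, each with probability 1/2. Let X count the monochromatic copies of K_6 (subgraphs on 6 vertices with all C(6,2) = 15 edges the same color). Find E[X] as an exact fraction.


Let X = Σ_S X_S over the C(24, 6) = 134596 subsets S of size 6, where X_S = 1 if the K_6 on S is monochromatic.
For a fixed S, the K_6 on S has C(6, 2) = 15 edges. P[all 15 edges red] = (1/2)^15, and likewise for blue, so P[monochromatic] = 2·(1/2)^15 = 2^{1 − 15} = 1/16384.
By linearity of expectation: E[X] = C(24, 6) · 2^{1 − 15} = 134596 · 1/16384 = 33649/4096.
Numerically: E[X] ≈ 8.215088.

E[X] = C(24,6)·2^(1−C(6,2)) = 33649/4096 ≈ 8.215088.


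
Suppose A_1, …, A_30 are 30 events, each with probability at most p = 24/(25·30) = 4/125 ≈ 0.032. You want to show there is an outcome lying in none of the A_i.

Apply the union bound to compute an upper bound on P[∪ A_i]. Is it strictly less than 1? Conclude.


Union bound: P[∪_{i=1}^{30} A_i] ≤ Σ_i P[A_i] ≤ 30·p = 30·(4/125) = 24/25.
Numerically: 24/25 ≈ 0.960.
Is 24/25 < 1? YES.
Since P[∪ A_i] ≤ 24/25 < 1, the complement has P[∩ A_i^c] ≥ 1 − 24/25 = 1/25 > 0, so some outcome avoids every A_i.

30·p = 24/25 ≈ 0.960; existence CERTIFIED by the union bound.


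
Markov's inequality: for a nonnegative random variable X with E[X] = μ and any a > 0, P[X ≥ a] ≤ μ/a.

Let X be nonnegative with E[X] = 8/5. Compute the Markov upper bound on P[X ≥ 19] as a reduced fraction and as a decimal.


μ = E[X] = 8/5, a = 19.
Markov: P[X ≥ 19] ≤ μ/a = (8/5)/19 = 8/95.
Numerically: ≈ 0.084.
(Since a = 19 > μ = 1.600, the bound 8/95 is < 1 and informative.)

P[X ≥ 19] ≤ 8/95 ≈ 0.084.


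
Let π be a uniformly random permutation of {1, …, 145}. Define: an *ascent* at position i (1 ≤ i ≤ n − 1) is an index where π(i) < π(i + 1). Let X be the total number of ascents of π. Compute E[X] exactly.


Write X = Σ X_I over i = 1, …, 144, with X_I the indicator of one ascent.
There are 144 indicators.
For each fixed i, the pair (π(i), π(i+1)) is a uniformly random ordered pair of distinct values from {1, …, 145}; by symmetry P[π(i) < π(i+1)] = 1/2.
By linearity: E[X] = 144 · (1/2) = (145 − 1) · (1/2) = 72 ≈ 72.000000.

E[X] = 72 = 72.000000.


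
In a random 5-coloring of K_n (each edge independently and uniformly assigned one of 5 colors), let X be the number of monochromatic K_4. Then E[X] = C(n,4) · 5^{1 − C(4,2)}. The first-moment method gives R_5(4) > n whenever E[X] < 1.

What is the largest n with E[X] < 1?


We need C(n, 4) · 5^{1 − 6} < 1, i.e. C(n, 4) < 5^{6 − 1} = 3125.
Check values of n near the boundary:
  n = 17: C(17, 4) = 2380; 2380 < 3125? YES
  n = 18: C(18, 4) = 3060; 3060 < 3125? YES
  n = 19: C(19, 4) = 3876; 3876 < 3125? NO
  n = 20: C(20, 4) = 4845; 4845 < 3125? NO
  n = 21: C(21, 4) = 5985; 5985 < 3125? NO
The largest n with C(n, 4) < 3125 is n = 18 (where E[X] = 612/625 ≈ 0.97920). Hence R_5(4) > 18, i.e. R_5(4) ≥ 19.

Largest n = 18; hence R_5(4) > 18.


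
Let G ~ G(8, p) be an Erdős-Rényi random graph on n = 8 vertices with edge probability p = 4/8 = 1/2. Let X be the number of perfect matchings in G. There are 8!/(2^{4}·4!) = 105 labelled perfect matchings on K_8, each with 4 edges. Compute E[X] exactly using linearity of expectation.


K_8 has 8!/(2^{4}·4!) = 105 labelled perfect matchings.
For each such perfect matching H, let X_H = 1 if all 4 edges of H are present in G. Then P[X_H = 1] = p^{4} = (1/2)^{4} = 1/16.
By linearity: E[X] = Σ_H E[X_H] = 105 · p^{4} = 105 · 1/16 = 105/16.
Numerically: E[X] ≈ 6.5625.

E[X] = 105 · (1/2)^{4} = 105/16 ≈ 6.5625.


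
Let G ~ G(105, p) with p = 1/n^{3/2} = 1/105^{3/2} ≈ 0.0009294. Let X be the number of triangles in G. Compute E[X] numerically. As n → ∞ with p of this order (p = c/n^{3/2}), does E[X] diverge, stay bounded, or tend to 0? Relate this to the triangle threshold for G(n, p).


Number of potential triangles: C(105, 3) = 187460.
Each occurs with probability p³ ≈ (0.0009294)³ ≈ 8.028754e-10.
By linearity: E[X] = C(105, 3)·p³ ≈ 187460 · 8.028754e-10 ≈ 0.0002.
Since α = 3/2 > 1, p = c/n^{3/2} = o(1/n) is below the triangle threshold p ~ 1/n. Asymptotically E[X] ~ (c³/6)·n^{3(1−α)} = (1³/6)·n^{-1.5} → 0, so by Markov's inequality G has no triangles w.h.p.

E[X] ≈ 0.0002; in regime p = Θ(1/n^{3/2}) E[X] tends to 0 (below the triangle threshold p ~ 1/n).


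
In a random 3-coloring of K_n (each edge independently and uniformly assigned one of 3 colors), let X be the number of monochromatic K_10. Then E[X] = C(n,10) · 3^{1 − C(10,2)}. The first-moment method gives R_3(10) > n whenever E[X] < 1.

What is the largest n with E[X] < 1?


We need C(n, 10) · 3^{1 − 45} < 1, i.e. C(n, 10) < 3^{45 − 1} = 984770902183611232881.
Check values of n near the boundary:
  n = 571: C(571, 10) = 937951290893172842001; 937951290893172842001 < 984770902183611232881? YES
  n = 572: C(572, 10) = 954640815642161682606; 954640815642161682606 < 984770902183611232881? YES
  n = 573: C(573, 10) = 971597135635805762226; 971597135635805762226 < 984770902183611232881? YES
  n = 574: C(574, 10) = 988824035203816502691; 988824035203816502691 < 984770902183611232881? NO
  n = 575: C(575, 10) = 1006325345561406175305; 1006325345561406175305 < 984770902183611232881? NO
  n = 576: C(576, 10) = 1024104945306307344480; 1024104945306307344480 < 984770902183611232881? NO
The largest n with C(n, 10) < 984770902183611232881 is n = 573 (where E[X] = 35985079097622435638/36472996377170786403 ≈ 0.9866225). Hence R_3(10) > 573, i.e. R_3(10) ≥ 574.

Largest n = 573; hence R_3(10) > 573.


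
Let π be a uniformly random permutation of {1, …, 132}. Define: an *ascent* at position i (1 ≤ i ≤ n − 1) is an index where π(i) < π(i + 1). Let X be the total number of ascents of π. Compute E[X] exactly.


Write X = Σ X_I over i = 1, …, 131, with X_I the indicator of one ascent.
There are 131 indicators.
For each fixed i, the pair (π(i), π(i+1)) is a uniformly random ordered pair of distinct values from {1, …, 132}; by symmetry P[π(i) < π(i+1)] = 1/2.
By linearity: E[X] = 131 · (1/2) = (132 − 1) · (1/2) = 131/2 ≈ 65.500000.

E[X] = 131/2 = 65.500000.


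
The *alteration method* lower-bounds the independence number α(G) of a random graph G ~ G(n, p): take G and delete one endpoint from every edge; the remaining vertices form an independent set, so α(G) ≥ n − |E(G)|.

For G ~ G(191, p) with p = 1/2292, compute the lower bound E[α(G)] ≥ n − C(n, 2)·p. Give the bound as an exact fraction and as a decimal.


E[|E(G)|] = C(191, 2)·p = 18145 · (1/2292) = 95/12.
E[α(G)] ≥ n − E[|E(G)|] = 191 − 95/12 = 2197/12.
Numerically: ≈ 183.08333.
(This is only a lower bound; the true E[α(G)] may be larger.)

E[α(G)] ≥ 2197/12 ≈ 183.08333.


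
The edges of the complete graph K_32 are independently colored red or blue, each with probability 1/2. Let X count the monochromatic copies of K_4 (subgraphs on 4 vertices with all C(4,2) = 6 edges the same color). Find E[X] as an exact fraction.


Let X = Σ_S X_S over the C(32, 4) = 35960 subsets S of size 4, where X_S = 1 if the K_4 on S is monochromatic.
For a fixed S, the K_4 on S has C(4, 2) = 6 edges. P[all 6 edges red] = (1/2)^6, and likewise for blue, so P[monochromatic] = 2·(1/2)^6 = 2^{1 − 6} = 1/32.
By linearity: E[X] = C(32, 4) · 2^{1 − 6} = 35960 · 1/32 = 4495/4.
Numerically: E[X] ≈ 1123.750.

E[X] = C(32,4)·2^(1−C(4,2)) = 4495/4 ≈ 1123.750.


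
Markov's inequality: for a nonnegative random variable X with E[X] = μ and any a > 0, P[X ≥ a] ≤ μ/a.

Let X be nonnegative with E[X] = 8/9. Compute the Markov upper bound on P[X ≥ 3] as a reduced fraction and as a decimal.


μ = E[X] = 8/9, a = 3.
Markov: P[X ≥ 3] ≤ μ/a = (8/9)/3 = 8/27.
Numerically: ≈ 0.296296.
(Since a = 3 > μ = 0.888889, the bound 8/27 is < 1 and informative.)

P[X ≥ 3] ≤ 8/27 ≈ 0.296296.


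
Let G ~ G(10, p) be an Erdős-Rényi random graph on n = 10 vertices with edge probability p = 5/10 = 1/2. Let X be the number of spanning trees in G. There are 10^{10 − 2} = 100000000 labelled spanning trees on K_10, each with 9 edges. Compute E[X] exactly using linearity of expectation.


K_10 has 10^{10 − 2} = 100000000 labelled spanning trees.
For each such spanning tree H, let X_H = 1 if all 9 edges of H are present in G. Then P[X_H = 1] = p^{9} = (1/2)^{9} = 1/512.
By linearity: E[X] = Σ_H E[X_H] = 100000000 · p^{9} = 100000000 · 1/512 = 390625/2.
Numerically: E[X] ≈ 1.953e+05.

E[X] = 100000000 · (1/2)^{9} = 390625/2 ≈ 1.953e+05.


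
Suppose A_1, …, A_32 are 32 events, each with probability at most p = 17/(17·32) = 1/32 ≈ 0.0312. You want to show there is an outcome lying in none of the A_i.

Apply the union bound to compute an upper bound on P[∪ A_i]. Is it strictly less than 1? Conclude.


Union bound: P[∪_{i=1}^{32} A_i] ≤ Σ_i P[A_i] ≤ 32·p = 32·(1/32) = 1.
Numerically: 1 ≈ 1.0000.
Is 1 < 1? NO.
Since the bound 1 is ≥ 1, the union bound is uninformative here; it does NOT by itself certify existence.

32·p = 1 ≈ 1.0000; existence NOT certified by the union bound.


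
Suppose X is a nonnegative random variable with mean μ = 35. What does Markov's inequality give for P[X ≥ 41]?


μ = E[X] = 35, a = 41.
Markov: P[X ≥ 41] ≤ μ/a = (35)/41 = 35/41.
Numerically: ≈ 0.8537.
(Since a = 41 > μ = 35.0000, the bound 35/41 is < 1 and informative.)

P[X ≥ 41] ≤ 35/41 ≈ 0.8537.


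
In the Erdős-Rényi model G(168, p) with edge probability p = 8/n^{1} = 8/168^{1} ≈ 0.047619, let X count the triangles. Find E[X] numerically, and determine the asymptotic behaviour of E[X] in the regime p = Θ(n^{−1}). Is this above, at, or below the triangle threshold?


Number of potential triangles: C(168, 3) = 776216.
Each occurs with probability p³ ≈ (0.047619)³ ≈ 1.07979700e-04.
By linearity: E[X] = C(168, 3)·p³ ≈ 776216 · 1.07979700e-04 ≈ 83.815571.
Here α = 1, so p = 8/n is exactly at the triangle threshold p ~ 1/n. Asymptotically E[X] → c³/6 = 8³/6 = 256/3 ≈ 85.333333, a bounded constant. In this regime the triangle count is asymptotically Poisson(c³/6).

E[X] ≈ 83.815571; in regime p = Θ(1/n^{1}) E[X] stays bounded (at the triangle threshold p ~ 1/n).


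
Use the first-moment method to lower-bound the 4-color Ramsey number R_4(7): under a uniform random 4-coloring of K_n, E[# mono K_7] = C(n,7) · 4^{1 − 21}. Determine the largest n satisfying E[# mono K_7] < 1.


We need C(n, 7) · 4^{1 − 21} < 1, i.e. C(n, 7) < 4^{21 − 1} = 1099511627776.
Check values of n near the boundary:
  n = 175: C(175, 7) = 883208107275; 883208107275 < 1099511627776? YES
  n = 176: C(176, 7) = 919790691600; 919790691600 < 1099511627776? YES
  n = 177: C(177, 7) = 957664425960; 957664425960 < 1099511627776? YES
  n = 178: C(178, 7) = 996867063280; 996867063280 < 1099511627776? YES
  n = 179: C(179, 7) = 1037437234460; 1037437234460 < 1099511627776? YES
  n = 180: C(180, 7) = 1079414463600; 1079414463600 < 1099511627776? YES
  n = 181: C(181, 7) = 1122839183400; 1122839183400 < 1099511627776? NO
The largest n with C(n, 7) < 1099511627776 is n = 180 (where E[X] = 67463403975/68719476736 ≈ 0.981722). Hence R_4(7) > 180, i.e. R_4(7) ≥ 181.

Largest n = 180; hence R_4(7) > 180.


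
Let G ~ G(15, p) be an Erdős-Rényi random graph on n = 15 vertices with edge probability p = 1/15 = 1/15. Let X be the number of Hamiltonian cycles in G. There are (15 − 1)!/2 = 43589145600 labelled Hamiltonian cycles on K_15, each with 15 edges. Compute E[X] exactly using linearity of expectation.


K_15 has (15 − 1)!/2 = 43589145600 labelled Hamiltonian cycles.
For each such Hamiltonian cycle H, let X_H = 1 if all 15 edges of H are present in G. Then P[X_H = 1] = p^{15} = (1/15)^{15} = 1/437893890380859375.
By linearity of expectation: E[X] = Σ_H E[X_H] = 43589145600 · p^{15} = 43589145600 · 1/437893890380859375 = 7175168/72081298828125.
Numerically: E[X] ≈ 9.9543e-08.

E[X] = 43589145600 · (1/15)^{15} = 7175168/72081298828125 ≈ 9.9543e-08.


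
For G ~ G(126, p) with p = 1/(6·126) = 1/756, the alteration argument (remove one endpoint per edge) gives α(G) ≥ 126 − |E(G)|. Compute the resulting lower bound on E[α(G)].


E[|E(G)|] = C(126, 2)·p = 7875 · (1/756) = 125/12.
E[α(G)] ≥ n − E[|E(G)|] = 126 − 125/12 = 1387/12.
Numerically: ≈ 115.583333.
(This is only a lower bound; the true E[α(G)] may be larger.)

E[α(G)] ≥ 1387/12 ≈ 115.583333.


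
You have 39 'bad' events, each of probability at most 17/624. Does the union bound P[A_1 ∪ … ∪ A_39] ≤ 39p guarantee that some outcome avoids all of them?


Union bound: P[∪_{i=1}^{39} A_i] ≤ Σ_i P[A_i] ≤ 39·p = 39·(17/624) = 17/16.
Numerically: 17/16 ≈ 1.062500.
Is 17/16 < 1? NO.
Since the bound 17/16 is ≥ 1, the union bound is uninformative here; it does NOT by itself certify existence.

39·p = 17/16 ≈ 1.062500; existence NOT certified by the union bound.


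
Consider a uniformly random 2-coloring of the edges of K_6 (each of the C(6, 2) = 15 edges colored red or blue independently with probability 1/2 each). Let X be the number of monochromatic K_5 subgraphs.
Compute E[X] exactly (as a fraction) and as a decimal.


Let X = Σ_S X_S over the C(6, 5) = 6 subsets S of size 5, where X_S = 1 if the K_5 on S is monochromatic.
For a fixed S, the K_5 on S has C(5, 2) = 10 edges. P[all 10 edges red] = (1/2)^10, and likewise for blue, so P[monochromatic] = 2·(1/2)^10 = 2^{1 − 10} = 1/512.
By linearity: E[X] = C(6, 5) · 2^{1 − 10} = 6 · 1/512 = 3/256.
Numerically: E[X] ≈ 0.011719.

E[X] = C(6,5)·2^(1−C(5,2)) = 3/256 ≈ 0.011719.


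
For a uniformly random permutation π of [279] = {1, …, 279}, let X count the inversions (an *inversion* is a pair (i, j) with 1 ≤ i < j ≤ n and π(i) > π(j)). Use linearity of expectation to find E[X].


Write X = Σ X_I over the C(279, 2) = 38781 pairs i < j, with X_I the indicator of one inversion.
There are 38781 indicators.
For each fixed pair i < j, the values π(i) and π(j) are two distinct elements of {1, …, 279} in uniformly random order; by symmetry P[π(i) > π(j)] = 1/2.
By linearity: E[X] = 38781 · (1/2) = C(279, 2) · (1/2) = 38781/2 = 38781/2 ≈ 19390.50000.

E[X] = 38781/2 = 19390.50000.


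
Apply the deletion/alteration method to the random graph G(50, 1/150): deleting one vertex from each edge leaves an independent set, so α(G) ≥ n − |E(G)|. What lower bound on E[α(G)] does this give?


E[|E(G)|] = C(50, 2)·p = 1225 · (1/150) = 49/6.
E[α(G)] ≥ n − E[|E(G)|] = 50 − 49/6 = 251/6.
Numerically: ≈ 41.8333.
(This is only a lower bound; the true E[α(G)] may be larger.)

E[α(G)] ≥ 251/6 ≈ 41.8333.


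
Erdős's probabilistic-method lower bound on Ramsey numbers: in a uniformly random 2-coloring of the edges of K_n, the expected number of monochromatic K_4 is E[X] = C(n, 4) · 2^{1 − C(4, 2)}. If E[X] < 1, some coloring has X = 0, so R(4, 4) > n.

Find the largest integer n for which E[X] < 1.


We need C(n, 4) · 2^{1 − 6} < 1, i.e. C(n, 4) < 2^{6 − 1} = 32.
Check values of n near the boundary:
  n = 5: C(5, 4) = 5; 5 < 32? YES
  n = 6: C(6, 4) = 15; 15 < 32? YES
  n = 7: C(7, 4) = 35; 35 < 32? NO
The largest n with C(n, 4) < 32 is n = 6 (where E[X] = 15/32 ≈ 0.4687500). Hence R(4, 4) > 6, i.e. R(4, 4) ≥ 7.

Largest n = 6; hence R(4, 4) > 6.


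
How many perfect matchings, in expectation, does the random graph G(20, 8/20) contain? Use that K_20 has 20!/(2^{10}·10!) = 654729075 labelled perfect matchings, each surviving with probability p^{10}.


K_20 has 20!/(2^{10}·10!) = 654729075 labelled perfect matchings.
For each such perfect matching H, let X_H = 1 if all 10 edges of H are present in G. Then P[X_H = 1] = p^{10} = (2/5)^{10} = 1024/9765625.
By linearity of expectation: E[X] = Σ_H E[X_H] = 654729075 · p^{10} = 654729075 · 1024/9765625 = 26817702912/390625.
Numerically: E[X] ≈ 6.87e+04.

E[X] = 654729075 · (2/5)^{10} = 26817702912/390625 ≈ 6.87e+04.


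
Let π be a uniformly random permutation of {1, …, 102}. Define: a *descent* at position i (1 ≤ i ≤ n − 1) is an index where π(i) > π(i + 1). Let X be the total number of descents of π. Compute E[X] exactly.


Write X = Σ X_I over i = 1, …, 101, with X_I the indicator of one descent.
There are 101 indicators.
For each fixed i, the pair (π(i), π(i+1)) is a uniformly random ordered pair of distinct values from {1, …, 102}; by symmetry P[π(i) > π(i+1)] = 1/2.
By linearity: E[X] = 101 · (1/2) = (102 − 1) · (1/2) = 101/2 ≈ 50.500.

E[X] = 101/2 = 50.500.


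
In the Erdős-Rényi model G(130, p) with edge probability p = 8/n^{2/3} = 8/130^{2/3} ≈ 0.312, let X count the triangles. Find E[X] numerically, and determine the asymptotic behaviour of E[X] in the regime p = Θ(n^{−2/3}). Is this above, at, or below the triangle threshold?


Number of potential triangles: C(130, 3) = 357760.
Each occurs with probability p³ ≈ (0.312)³ ≈ 3.02959e-02.
By linearity: E[X] = C(130, 3)·p³ ≈ 357760 · 3.02959e-02 ≈ 10838.646.
Since α = 2/3 < 1, p = c/n^{2/3} ≫ 1/n is above the triangle threshold p ~ 1/n. Asymptotically E[X] ~ (c³/6)·n^{3(1−α)} = (8³/6)·n^{1} → ∞; triangles are abundant w.h.p.

E[X] ≈ 10838.646; in regime p = Θ(1/n^{2/3}) E[X] diverges (above the triangle threshold p ~ 1/n).


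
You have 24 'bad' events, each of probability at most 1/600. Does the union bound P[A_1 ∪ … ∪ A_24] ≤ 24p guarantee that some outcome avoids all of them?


Union bound: P[∪_{i=1}^{24} A_i] ≤ Σ_i P[A_i] ≤ 24·p = 24·(1/600) = 1/25.
Numerically: 1/25 ≈ 0.0400.
Is 1/25 < 1? YES.
Since P[∪ A_i] ≤ 1/25 < 1, the complement has P[∩ A_i^c] ≥ 1 − 1/25 = 24/25 > 0, so some outcome avoids every A_i.

24·p = 1/25 ≈ 0.0400; existence CERTIFIED by the union bound.


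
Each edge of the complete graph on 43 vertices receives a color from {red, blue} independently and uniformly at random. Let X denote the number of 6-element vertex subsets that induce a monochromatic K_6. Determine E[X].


Let X = Σ_S X_S over the C(43, 6) = 6096454 subsets S of size 6, where X_S = 1 if the K_6 on S is monochromatic.
For a fixed S, the K_6 on S has C(6, 2) = 15 edges. P[all 15 edges red] = (1/2)^15, and likewise for blue, so P[monochromatic] = 2·(1/2)^15 = 2^{1 − 15} = 1/16384.
By linearity of expectation: E[X] = C(43, 6) · 2^{1 − 15} = 6096454 · 1/16384 = 3048227/8192.
Numerically: E[X] ≈ 372.09802.

E[X] = C(43,6)·2^(1−C(6,2)) = 3048227/8192 ≈ 372.09802.


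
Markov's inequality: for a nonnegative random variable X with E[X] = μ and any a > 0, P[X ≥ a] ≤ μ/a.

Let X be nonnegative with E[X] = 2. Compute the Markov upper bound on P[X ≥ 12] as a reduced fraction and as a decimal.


μ = E[X] = 2, a = 12.
Markov: P[X ≥ 12] ≤ μ/a = (2)/12 = 1/6.
Numerically: ≈ 0.16667.
(Since a = 12 > μ = 2.00000, the bound 1/6 is < 1 and informative.)

P[X ≥ 12] ≤ 1/6 ≈ 0.16667.


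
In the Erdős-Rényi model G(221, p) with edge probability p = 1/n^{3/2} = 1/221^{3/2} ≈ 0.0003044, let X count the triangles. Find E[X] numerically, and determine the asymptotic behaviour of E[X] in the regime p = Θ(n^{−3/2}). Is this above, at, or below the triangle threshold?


Number of potential triangles: C(221, 3) = 1774630.
Each occurs with probability p³ ≈ (0.0003044)³ ≈ 2.819907e-11.
By linearity: E[X] = C(221, 3)·p³ ≈ 1774630 · 2.819907e-11 ≈ 0.0001.
Since α = 3/2 > 1, p = c/n^{3/2} = o(1/n) is below the triangle threshold p ~ 1/n. Asymptotically E[X] ~ (c³/6)·n^{3(1−α)} = (1³/6)·n^{-1.5} → 0, so by Markov's inequality G has no triangles w.h.p.

E[X] ≈ 0.0001; in regime p = Θ(1/n^{3/2}) E[X] tends to 0 (below the triangle threshold p ~ 1/n).


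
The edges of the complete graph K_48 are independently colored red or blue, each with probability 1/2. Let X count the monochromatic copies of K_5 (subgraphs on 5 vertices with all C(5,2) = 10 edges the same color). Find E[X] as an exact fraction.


Let X = Σ_S X_S over the C(48, 5) = 1712304 subsets S of size 5, where X_S = 1 if the K_5 on S is monochromatic.
For a fixed S, the K_5 on S has C(5, 2) = 10 edges. P[all 10 edges red] = (1/2)^10, and likewise for blue, so P[monochromatic] = 2·(1/2)^10 = 2^{1 − 10} = 1/512.
By linearity: E[X] = C(48, 5) · 2^{1 − 10} = 1712304 · 1/512 = 107019/32.
Numerically: E[X] ≈ 3344.343750.

E[X] = C(48,5)·2^(1−C(5,2)) = 107019/32 ≈ 3344.343750.


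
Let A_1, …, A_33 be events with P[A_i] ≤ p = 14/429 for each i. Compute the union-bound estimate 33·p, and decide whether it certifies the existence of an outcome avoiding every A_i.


Union bound: P[∪_{i=1}^{33} A_i] ≤ Σ_i P[A_i] ≤ 33·p = 33·(14/429) = 14/13.
Numerically: 14/13 ≈ 1.076923.
Is 14/13 < 1? NO.
Since the bound 14/13 is ≥ 1, the union bound is uninformative here; it does NOT by itself certify existence.

33·p = 14/13 ≈ 1.076923; existence NOT certified by the union bound.


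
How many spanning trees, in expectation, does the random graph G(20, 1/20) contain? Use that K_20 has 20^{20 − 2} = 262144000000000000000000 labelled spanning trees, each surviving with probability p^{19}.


K_20 has 20^{20 − 2} = 262144000000000000000000 labelled spanning trees.
For each such spanning tree H, let X_H = 1 if all 19 edges of H are present in G. Then P[X_H = 1] = p^{19} = (1/20)^{19} = 1/5242880000000000000000000.
By linearity: E[X] = Σ_H E[X_H] = 262144000000000000000000 · p^{19} = 262144000000000000000000 · 1/5242880000000000000000000 = 1/20.
Numerically: E[X] ≈ 0.05.

E[X] = 262144000000000000000000 · (1/20)^{19} = 1/20 ≈ 0.05.


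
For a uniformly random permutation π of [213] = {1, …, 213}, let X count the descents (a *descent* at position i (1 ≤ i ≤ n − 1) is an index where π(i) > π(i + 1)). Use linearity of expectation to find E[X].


Write X = Σ X_I over i = 1, …, 212, with X_I the indicator of one descent.
There are 212 indicators.
For each fixed i, the pair (π(i), π(i+1)) is a uniformly random ordered pair of distinct values from {1, …, 213}; by symmetry P[π(i) > π(i+1)] = 1/2.
By linearity: E[X] = 212 · (1/2) = (213 − 1) · (1/2) = 106 ≈ 106.0000.

E[X] = 106 = 106.0000.


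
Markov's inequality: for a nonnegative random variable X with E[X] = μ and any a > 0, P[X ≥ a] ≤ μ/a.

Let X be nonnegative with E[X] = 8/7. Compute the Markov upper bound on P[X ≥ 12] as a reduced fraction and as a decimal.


μ = E[X] = 8/7, a = 12.
Markov: P[X ≥ 12] ≤ μ/a = (8/7)/12 = 2/21.
Numerically: ≈ 0.0952.
(Since a = 12 > μ = 1.1429, the bound 2/21 is < 1 and informative.)

P[X ≥ 12] ≤ 2/21 ≈ 0.0952.


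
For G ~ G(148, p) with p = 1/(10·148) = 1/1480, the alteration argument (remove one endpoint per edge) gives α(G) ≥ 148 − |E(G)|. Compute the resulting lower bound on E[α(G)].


E[|E(G)|] = C(148, 2)·p = 10878 · (1/1480) = 147/20.
E[α(G)] ≥ n − E[|E(G)|] = 148 − 147/20 = 2813/20.
Numerically: ≈ 140.650.
(This is only a lower bound; the true E[α(G)] may be larger.)

E[α(G)] ≥ 2813/20 ≈ 140.650.


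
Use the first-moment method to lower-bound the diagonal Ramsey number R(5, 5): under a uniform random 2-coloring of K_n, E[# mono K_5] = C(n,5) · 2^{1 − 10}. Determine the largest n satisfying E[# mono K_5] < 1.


We need C(n, 5) · 2^{1 − 10} < 1, i.e. C(n, 5) < 2^{10 − 1} = 512.
Check values of n near the boundary:
  n = 10: C(10, 5) = 252; 252 < 512? YES
  n = 11: C(11, 5) = 462; 462 < 512? YES
  n = 12: C(12, 5) = 792; 792 < 512? NO
  n = 13: C(13, 5) = 1287; 1287 < 512? NO
The largest n with C(n, 5) < 512 is n = 11 (where E[X] = 231/256 ≈ 0.9023). Hence R(5, 5) > 11, i.e. R(5, 5) ≥ 12.

Largest n = 11; hence R(5, 5) > 11.


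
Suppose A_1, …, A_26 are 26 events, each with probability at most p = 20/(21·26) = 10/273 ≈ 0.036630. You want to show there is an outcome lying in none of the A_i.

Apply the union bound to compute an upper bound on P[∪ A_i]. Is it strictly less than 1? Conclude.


Union bound: P[∪_{i=1}^{26} A_i] ≤ Σ_i P[A_i] ≤ 26·p = 26·(10/273) = 20/21.
Numerically: 20/21 ≈ 0.952381.
Is 20/21 < 1? YES.
Since P[∪ A_i] ≤ 20/21 < 1, the complement has P[∩ A_i^c] ≥ 1 − 20/21 = 1/21 > 0, so some outcome avoids every A_i.

26·p = 20/21 ≈ 0.952381; existence CERTIFIED by the union bound.


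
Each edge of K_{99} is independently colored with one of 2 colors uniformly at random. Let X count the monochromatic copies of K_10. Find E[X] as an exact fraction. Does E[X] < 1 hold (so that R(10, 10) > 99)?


E[X] = C(99, 10) · 2^{1 − 45} = 15579278510796 · 2^{−44} = 15579278510796/17592186044416.
As a reduced fraction: E[X] = 3894819627699/4398046511104 ≈ 0.886.
Is E[X] < 1? YES.
Since E[X] < 1, there exists a 2-coloring of K_{99} with no monochromatic K_10; hence R(10, 10) > 99.

E[X] = 3894819627699/4398046511104 ≈ 0.886; E[X] < 1, so R(10, 10) > 99.


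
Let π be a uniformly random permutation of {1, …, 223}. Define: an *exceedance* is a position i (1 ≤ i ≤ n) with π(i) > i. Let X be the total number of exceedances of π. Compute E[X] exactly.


Write X = Σ_{i=1}^{223} X_i, where X_i = 1_{π(i) > i}.
For each fixed i, π(i) is uniform over {1, …, 223} (marginal of a uniform permutation), so P[π(i) > i] = (n − i)/n. Summing: Σ_{i=1}^{223} (n − i)/n = (0 + 1 + … + 222)/223 = 223(223 − 1)/(2·223) = (223 − 1)/2.
Hence E[X] = Σ_{i=1}^{223} (223 − i)/223 = 111 ≈ 111.000000.

E[X] = 111 = 111.000000.


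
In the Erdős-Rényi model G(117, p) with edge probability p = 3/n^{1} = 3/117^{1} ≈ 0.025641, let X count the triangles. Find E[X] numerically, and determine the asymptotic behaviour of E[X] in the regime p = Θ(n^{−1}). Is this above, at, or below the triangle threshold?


Number of potential triangles: C(117, 3) = 260130.
Each occurs with probability p³ ≈ (0.025641)³ ≈ 1.6858005e-05.
By linearity: E[X] = C(117, 3)·p³ ≈ 260130 · 1.6858005e-05 ≈ 4.38527.
Here α = 1, so p = 3/n is exactly at the triangle threshold p ~ 1/n. Asymptotically E[X] → c³/6 = 3³/6 = 9/2 ≈ 4.50000, a bounded constant. In this regime the triangle count is asymptotically Poisson(c³/6).

E[X] ≈ 4.38527; in regime p = Θ(1/n^{1}) E[X] stays bounded (at the triangle threshold p ~ 1/n).
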